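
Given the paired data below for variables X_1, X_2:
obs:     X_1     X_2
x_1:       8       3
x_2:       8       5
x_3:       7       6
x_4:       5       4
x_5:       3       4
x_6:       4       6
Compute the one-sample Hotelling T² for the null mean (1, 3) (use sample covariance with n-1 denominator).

Step 1 — sample mean vector:
  mean(X_1) = (8 + 8 + 7 + 5 + 3 + 4) / 6 = 35/6 = 5.8333
  mean(X_2) = (3 + 5 + 6 + 4 + 4 + 6) / 6 = 28/6 = 4.6667
  x̄ = (5.8333, 4.6667),  deviation x̄ - mu_0 = (5.8333, 4.6667) - (1, 3) = (4.8333, 1.6667).

Step 2 — sample covariance matrix, S[i,j] = (1/(n-1)) · Σ_k (x_{k,i} - mean_i) · (x_{k,j} - mean_j), divisor n-1 = 5:
  S[X_1,X_1] = ((2.1667)·(2.1667) + (2.1667)·(2.1667) + (1.1667)·(1.1667) + (-0.8333)·(-0.8333) + (-2.8333)·(-2.8333) + (-1.8333)·(-1.8333)) / 5 = 22.8333/5 = 4.5667
  S[X_1,X_2] = ((2.1667)·(-1.6667) + (2.1667)·(0.3333) + (1.1667)·(1.3333) + (-0.8333)·(-0.6667) + (-2.8333)·(-0.6667) + (-1.8333)·(1.3333)) / 5 = -1.3333/5 = -0.2667
  S[X_2,X_2] = ((-1.6667)·(-1.6667) + (0.3333)·(0.3333) + (1.3333)·(1.3333) + (-0.6667)·(-0.6667) + (-0.6667)·(-0.6667) + (1.3333)·(1.3333)) / 5 = 7.3333/5 = 1.4667
  S = [[4.5667, -0.2667],
 [-0.2667, 1.4667]].

Step 3 — invert S. det(S) = 4.5667·1.4667 - (-0.2667)² = 6.6267.
  S^{-1} = (1/det) · [[d, -b], [-b, a]] = [[0.2213, 0.0402],
 [0.0402, 0.6891]].

Step 4 — quadratic form (x̄ - mu_0)^T · S^{-1} · (x̄ - mu_0):
  S^{-1} · (x̄ - mu_0) = (1.1368, 1.3431),
  (x̄ - mu_0)^T · [...] = (4.8333)·(1.1368) + (1.6667)·(1.3431) = 7.7331.

Step 5 — scale by n: T² = 6 · 7.7331 = 46.3984.

T² ≈ 46.3984


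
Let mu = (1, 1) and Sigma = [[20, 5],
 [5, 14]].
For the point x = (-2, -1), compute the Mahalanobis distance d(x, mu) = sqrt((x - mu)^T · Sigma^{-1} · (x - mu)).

Step 1 — centre the observation: (x - mu) = (-3, -2).

Step 2 — invert Sigma. det(Sigma) = 20·14 - (5)² = 255.
  Sigma^{-1} = (1/det) · [[d, -b], [-b, a]] = [[0.0549, -0.0196],
 [-0.0196, 0.0784]].

Step 3 — form the quadratic (x - mu)^T · Sigma^{-1} · (x - mu):
  Sigma^{-1} · (x - mu) = (-0.1255, -0.098).
  (x - mu)^T · [Sigma^{-1} · (x - mu)] = (-3)·(-0.1255) + (-2)·(-0.098) = 0.5725.

Step 4 — take square root: d = √(0.5725) ≈ 0.7567.

d(x, mu) = √(0.5725) ≈ 0.7567


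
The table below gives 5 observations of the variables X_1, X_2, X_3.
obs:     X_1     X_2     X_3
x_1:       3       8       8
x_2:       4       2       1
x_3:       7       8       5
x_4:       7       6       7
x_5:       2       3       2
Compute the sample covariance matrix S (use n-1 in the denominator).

Step 1 — column means:
  mean(X_1) = (3 + 4 + 7 + 7 + 2) / 5 = 23/5 = 4.6
  mean(X_2) = (8 + 2 + 8 + 6 + 3) / 5 = 27/5 = 5.4
  mean(X_3) = (8 + 1 + 5 + 7 + 2) / 5 = 23/5 = 4.6

Step 2 — sample covariance S[i,j] = (1/(n-1)) · Σ_k (x_{k,i} - mean_i) · (x_{k,j} - mean_j), with n-1 = 4.
  S[X_1,X_1] = ((-1.6)·(-1.6) + (-0.6)·(-0.6) + (2.4)·(2.4) + (2.4)·(2.4) + (-2.6)·(-2.6)) / 4 = 21.2/4 = 5.3
  S[X_1,X_2] = ((-1.6)·(2.6) + (-0.6)·(-3.4) + (2.4)·(2.6) + (2.4)·(0.6) + (-2.6)·(-2.4)) / 4 = 11.8/4 = 2.95
  S[X_1,X_3] = ((-1.6)·(3.4) + (-0.6)·(-3.6) + (2.4)·(0.4) + (2.4)·(2.4) + (-2.6)·(-2.6)) / 4 = 10.2/4 = 2.55
  S[X_2,X_2] = ((2.6)·(2.6) + (-3.4)·(-3.4) + (2.6)·(2.6) + (0.6)·(0.6) + (-2.4)·(-2.4)) / 4 = 31.2/4 = 7.8
  S[X_2,X_3] = ((2.6)·(3.4) + (-3.4)·(-3.6) + (2.6)·(0.4) + (0.6)·(2.4) + (-2.4)·(-2.6)) / 4 = 29.8/4 = 7.45
  S[X_3,X_3] = ((3.4)·(3.4) + (-3.6)·(-3.6) + (0.4)·(0.4) + (2.4)·(2.4) + (-2.6)·(-2.6)) / 4 = 37.2/4 = 9.3

S is symmetric (S[j,i] = S[i,j]). Assembling:

S = [[5.3, 2.95, 2.55],
 [2.95, 7.8, 7.45],
 [2.55, 7.45, 9.3]]


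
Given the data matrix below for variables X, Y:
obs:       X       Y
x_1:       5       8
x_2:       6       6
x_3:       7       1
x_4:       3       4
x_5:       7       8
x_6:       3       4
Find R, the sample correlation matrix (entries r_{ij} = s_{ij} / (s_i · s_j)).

Step 1 — column means:
  mean(X) = (5 + 6 + 7 + 3 + 7 + 3) / 6 = 31/6 = 5.1667
  mean(Y) = (8 + 6 + 1 + 4 + 8 + 4) / 6 = 31/6 = 5.1667

Step 2 — sample variances and covariances s[i,j] = (1/(n-1)) · Σ_k (x_{k,i} - mean_i) · (x_{k,j} - mean_j), with n-1 = 5:
  s[X,X] = ((-0.1667)·(-0.1667) + (0.8333)·(0.8333) + (1.8333)·(1.8333) + (-2.1667)·(-2.1667) + (1.8333)·(1.8333) + (-2.1667)·(-2.1667)) / 5 = 16.8333/5 = 3.3667
  s[X,Y] = ((-0.1667)·(2.8333) + (0.8333)·(0.8333) + (1.8333)·(-4.1667) + (-2.1667)·(-1.1667) + (1.8333)·(2.8333) + (-2.1667)·(-1.1667)) / 5 = 2.8333/5 = 0.5667
  s[Y,Y] = ((2.8333)·(2.8333) + (0.8333)·(0.8333) + (-4.1667)·(-4.1667) + (-1.1667)·(-1.1667) + (2.8333)·(2.8333) + (-1.1667)·(-1.1667)) / 5 = 36.8333/5 = 7.3667
  Sample standard deviations s_i = √(s[i,i]):
  s(X) = √(3.3667) = 1.8348
  s(Y) = √(7.3667) = 2.7142

Step 3 — r_{ij} = s_{ij} / (s_i · s_j):
  r[X,X] = 1 (diagonal).
  r[X,Y] = 0.5667 / (1.8348 · 2.7142) = 0.5667 / 4.9801 = 0.1138
  r[Y,Y] = 1 (diagonal).

R is symmetric with unit diagonal. Assembling:

R = [[1, 0.1138],
 [0.1138, 1]]


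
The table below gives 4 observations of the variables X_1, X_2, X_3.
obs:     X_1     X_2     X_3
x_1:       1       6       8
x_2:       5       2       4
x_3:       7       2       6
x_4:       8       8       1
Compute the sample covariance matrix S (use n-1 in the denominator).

Step 1 — column means:
  mean(X_1) = (1 + 5 + 7 + 8) / 4 = 21/4 = 5.25
  mean(X_2) = (6 + 2 + 2 + 8) / 4 = 18/4 = 4.5
  mean(X_3) = (8 + 4 + 6 + 1) / 4 = 19/4 = 4.75

Step 2 — sample covariance S[i,j] = (1/(n-1)) · Σ_k (x_{k,i} - mean_i) · (x_{k,j} - mean_j), with n-1 = 3.
  S[X_1,X_1] = ((-4.25)·(-4.25) + (-0.25)·(-0.25) + (1.75)·(1.75) + (2.75)·(2.75)) / 3 = 28.75/3 = 9.5833
  S[X_1,X_2] = ((-4.25)·(1.5) + (-0.25)·(-2.5) + (1.75)·(-2.5) + (2.75)·(3.5)) / 3 = -0.5/3 = -0.1667
  S[X_1,X_3] = ((-4.25)·(3.25) + (-0.25)·(-0.75) + (1.75)·(1.25) + (2.75)·(-3.75)) / 3 = -21.75/3 = -7.25
  S[X_2,X_2] = ((1.5)·(1.5) + (-2.5)·(-2.5) + (-2.5)·(-2.5) + (3.5)·(3.5)) / 3 = 27/3 = 9
  S[X_2,X_3] = ((1.5)·(3.25) + (-2.5)·(-0.75) + (-2.5)·(1.25) + (3.5)·(-3.75)) / 3 = -9.5/3 = -3.1667
  S[X_3,X_3] = ((3.25)·(3.25) + (-0.75)·(-0.75) + (1.25)·(1.25) + (-3.75)·(-3.75)) / 3 = 26.75/3 = 8.9167

S is symmetric (S[j,i] = S[i,j]). Assembling:

S = [[9.5833, -0.1667, -7.25],
 [-0.1667, 9, -3.1667],
 [-7.25, -3.1667, 8.9167]]


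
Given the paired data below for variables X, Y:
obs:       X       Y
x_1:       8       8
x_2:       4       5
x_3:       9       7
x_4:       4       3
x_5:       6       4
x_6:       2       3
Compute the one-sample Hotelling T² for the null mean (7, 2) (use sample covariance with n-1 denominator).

Step 1 — sample mean vector:
  mean(X) = (8 + 4 + 9 + 4 + 6 + 2) / 6 = 33/6 = 5.5
  mean(Y) = (8 + 5 + 7 + 3 + 4 + 3) / 6 = 30/6 = 5
  x̄ = (5.5, 5),  deviation x̄ - mu_0 = (5.5, 5) - (7, 2) = (-1.5, 3).

Step 2 — sample covariance matrix, S[i,j] = (1/(n-1)) · Σ_k (x_{k,i} - mean_i) · (x_{k,j} - mean_j), divisor n-1 = 5:
  S[X,X] = ((2.5)·(2.5) + (-1.5)·(-1.5) + (3.5)·(3.5) + (-1.5)·(-1.5) + (0.5)·(0.5) + (-3.5)·(-3.5)) / 5 = 35.5/5 = 7.1
  S[X,Y] = ((2.5)·(3) + (-1.5)·(0) + (3.5)·(2) + (-1.5)·(-2) + (0.5)·(-1) + (-3.5)·(-2)) / 5 = 24/5 = 4.8
  S[Y,Y] = ((3)·(3) + (0)·(0) + (2)·(2) + (-2)·(-2) + (-1)·(-1) + (-2)·(-2)) / 5 = 22/5 = 4.4
  S = [[7.1, 4.8],
 [4.8, 4.4]].

Step 3 — invert S. det(S) = 7.1·4.4 - (4.8)² = 8.2.
  S^{-1} = (1/det) · [[d, -b], [-b, a]] = [[0.5366, -0.5854],
 [-0.5854, 0.8659]].

Step 4 — quadratic form (x̄ - mu_0)^T · S^{-1} · (x̄ - mu_0):
  S^{-1} · (x̄ - mu_0) = (-2.561, 3.4756),
  (x̄ - mu_0)^T · [...] = (-1.5)·(-2.561) + (3)·(3.4756) = 14.2683.

Step 5 — scale by n: T² = 6 · 14.2683 = 85.6098.

T² ≈ 85.6098


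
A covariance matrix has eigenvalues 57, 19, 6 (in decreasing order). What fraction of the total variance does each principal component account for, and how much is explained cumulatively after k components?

Step 1 — total variance = trace(Sigma) = Σ λ_i = 57 + 19 + 6 = 82.

Step 2 — fraction explained by component i = λ_i / Σ λ:
  PC1: 57/82 = 0.6951
  PC2: 19/82 = 0.2317
  PC3: 6/82 = 0.0732

Step 3 — cumulative fraction after k components = (λ_1 + ... + λ_k) / Σ λ:
  k = 1: 57/82 = 0.6951
  k = 2: (57 + 19)/82 = 76/82 = 0.9268
  k = 3: (57 + 19 + 6)/82 = 82/82 = 1

Summary (fraction, with percent):

explained: PC1 0.6951 (69.51%), PC2 0.2317 (23.17%), PC3 0.0732 (7.32%);  cumulative: 0.6951, 0.9268, 1


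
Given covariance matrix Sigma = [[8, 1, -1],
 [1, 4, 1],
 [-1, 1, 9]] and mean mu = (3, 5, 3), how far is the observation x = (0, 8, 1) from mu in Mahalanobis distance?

Step 1 — centre the observation: (x - mu) = (-3, 3, -2).

Step 2 — invert Sigma (cofactor / det for 3×3, or solve directly):
  Sigma^{-1} = [[0.1321, -0.0377, 0.0189],
 [-0.0377, 0.2679, -0.034],
 [0.0189, -0.034, 0.117]].

Step 3 — form the quadratic (x - mu)^T · Sigma^{-1} · (x - mu):
  Sigma^{-1} · (x - mu) = (-0.5472, 0.9849, -0.3925).
  (x - mu)^T · [Sigma^{-1} · (x - mu)] = (-3)·(-0.5472) + (3)·(0.9849) + (-2)·(-0.3925) = 5.3811.

Step 4 — take square root: d = √(5.3811) ≈ 2.3197.

d(x, mu) = √(5.3811) ≈ 2.3197


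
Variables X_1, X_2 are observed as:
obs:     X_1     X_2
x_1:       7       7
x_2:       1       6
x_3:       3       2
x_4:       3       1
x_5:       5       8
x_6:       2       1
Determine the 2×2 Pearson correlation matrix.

Step 1 — column means:
  mean(X_1) = (7 + 1 + 3 + 3 + 5 + 2) / 6 = 21/6 = 3.5
  mean(X_2) = (7 + 6 + 2 + 1 + 8 + 1) / 6 = 25/6 = 4.1667

Step 2 — sample variances and covariances s[i,j] = (1/(n-1)) · Σ_k (x_{k,i} - mean_i) · (x_{k,j} - mean_j), with n-1 = 5:
  s[X_1,X_1] = ((3.5)·(3.5) + (-2.5)·(-2.5) + (-0.5)·(-0.5) + (-0.5)·(-0.5) + (1.5)·(1.5) + (-1.5)·(-1.5)) / 5 = 23.5/5 = 4.7
  s[X_1,X_2] = ((3.5)·(2.8333) + (-2.5)·(1.8333) + (-0.5)·(-2.1667) + (-0.5)·(-3.1667) + (1.5)·(3.8333) + (-1.5)·(-3.1667)) / 5 = 18.5/5 = 3.7
  s[X_2,X_2] = ((2.8333)·(2.8333) + (1.8333)·(1.8333) + (-2.1667)·(-2.1667) + (-3.1667)·(-3.1667) + (3.8333)·(3.8333) + (-3.1667)·(-3.1667)) / 5 = 50.8333/5 = 10.1667
  Sample standard deviations s_i = √(s[i,i]):
  s(X_1) = √(4.7) = 2.1679
  s(X_2) = √(10.1667) = 3.1885

Step 3 — r_{ij} = s_{ij} / (s_i · s_j):
  r[X_1,X_1] = 1 (diagonal).
  r[X_1,X_2] = 3.7 / (2.1679 · 3.1885) = 3.7 / 6.9125 = 0.5353
  r[X_2,X_2] = 1 (diagonal).

R is symmetric with unit diagonal. Assembling:

R = [[1, 0.5353],
 [0.5353, 1]]


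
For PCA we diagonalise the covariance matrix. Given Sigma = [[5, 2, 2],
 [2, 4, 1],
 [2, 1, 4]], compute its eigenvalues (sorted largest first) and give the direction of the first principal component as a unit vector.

Step 1 — characteristic polynomial p(λ) = det(λI - Sigma) = λ³ - tr·λ² + c_1·λ - det, where tr = trace, c_1 = sum of the principal 2×2 minors, det = det(Sigma):
  tr = 5 + 4 + 4 = 13,
  c_1 = (5·4 - (2)²) + (5·4 - (2)²) + (4·4 - (1)²) = 16 + 16 + 15 = 47,
  det = 5·(4·4 - (1)²) - (2)·((2)·4 - (1)·(2)) + (2)·((2)·(1) - 4·(2)) = 5·(15) - (2)·(6) + (2)·(-6) = 51.
  So p(λ) = λ³ - 13λ² + 47λ - 51.
Step 2 — look for an integer root (rational root theorem: any rational root is an integer divisor of 51). Testing λ = 3:
  p(3) = 27 - 117 + 141 - 51 = 0  ✓
  Dividing out (λ - 3): p(λ) = (λ - 3)(λ² - 10λ + 17).
Step 3 — remaining eigenvalues from the quadratic λ² - 10λ + 17 = 0:
  Δ = 10² - 4·17 = 100 - 68 = 32,  λ = (10 ± √32)/2 = (10 ± 5.6569)/2 ≈ 7.8284 or 2.1716.
  Sorted: λ_1 = 7.8284,  λ_2 = 3,  λ_3 = 2.1716  (check: sum = 13 = tr ✓).

Step 4 — unit eigenvector for λ_1 ≈ 7.8284: v spans the null space of (Sigma - λ_1 I), whose rows are
  r_1 = (-2.8284, 2, 2),  r_2 = (2, -3.8284, 1),  r_3 = (2, 1, -3.8284).
  v is orthogonal to every row, so take v ∝ r_1 × r_2 = ((2)·(1) - (2)·(-3.8284), (2)·(2) - (-2.8284)·(1), (-2.8284)·(-3.8284) - (2)·(2)) ≈ (9.6569, 6.8284, 6.8284).
  Let u = (9.6569, 6.8284, 6.8284).
  ||u|| = √((9.6569)² + (6.8284)² + (6.8284)²) = √(186.5097) ≈ 13.6569,  v_1 = u/||u|| ≈ (0.7071, 0.5, 0.5) (||v_1|| = 1).

λ_1 = 7.8284,  λ_2 = 3,  λ_3 = 2.1716;  v_1 ≈ (0.7071, 0.5, 0.5)


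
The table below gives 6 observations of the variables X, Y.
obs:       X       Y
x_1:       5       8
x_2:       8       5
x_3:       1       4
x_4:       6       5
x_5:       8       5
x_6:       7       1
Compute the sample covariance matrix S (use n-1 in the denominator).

Step 1 — column means:
  mean(X) = (5 + 8 + 1 + 6 + 8 + 7) / 6 = 35/6 = 5.8333
  mean(Y) = (8 + 5 + 4 + 5 + 5 + 1) / 6 = 28/6 = 4.6667

Step 2 — sample covariance S[i,j] = (1/(n-1)) · Σ_k (x_{k,i} - mean_i) · (x_{k,j} - mean_j), with n-1 = 5.
  S[X,X] = ((-0.8333)·(-0.8333) + (2.1667)·(2.1667) + (-4.8333)·(-4.8333) + (0.1667)·(0.1667) + (2.1667)·(2.1667) + (1.1667)·(1.1667)) / 5 = 34.8333/5 = 6.9667
  S[X,Y] = ((-0.8333)·(3.3333) + (2.1667)·(0.3333) + (-4.8333)·(-0.6667) + (0.1667)·(0.3333) + (2.1667)·(0.3333) + (1.1667)·(-3.6667)) / 5 = -2.3333/5 = -0.4667
  S[Y,Y] = ((3.3333)·(3.3333) + (0.3333)·(0.3333) + (-0.6667)·(-0.6667) + (0.3333)·(0.3333) + (0.3333)·(0.3333) + (-3.6667)·(-3.6667)) / 5 = 25.3333/5 = 5.0667

S is symmetric (S[j,i] = S[i,j]). Assembling:

S = [[6.9667, -0.4667],
 [-0.4667, 5.0667]]


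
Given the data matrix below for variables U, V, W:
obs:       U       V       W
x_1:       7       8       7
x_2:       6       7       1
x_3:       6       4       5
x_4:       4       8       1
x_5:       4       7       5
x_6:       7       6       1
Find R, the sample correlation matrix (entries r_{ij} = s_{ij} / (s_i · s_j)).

Step 1 — column means:
  mean(U) = (7 + 6 + 6 + 4 + 4 + 7) / 6 = 34/6 = 5.6667
  mean(V) = (8 + 7 + 4 + 8 + 7 + 6) / 6 = 40/6 = 6.6667
  mean(W) = (7 + 1 + 5 + 1 + 5 + 1) / 6 = 20/6 = 3.3333

Step 2 — sample variances and covariances s[i,j] = (1/(n-1)) · Σ_k (x_{k,i} - mean_i) · (x_{k,j} - mean_j), with n-1 = 5:
  s[U,U] = ((1.3333)·(1.3333) + (0.3333)·(0.3333) + (0.3333)·(0.3333) + (-1.6667)·(-1.6667) + (-1.6667)·(-1.6667) + (1.3333)·(1.3333)) / 5 = 9.3333/5 = 1.8667
  s[U,V] = ((1.3333)·(1.3333) + (0.3333)·(0.3333) + (0.3333)·(-2.6667) + (-1.6667)·(1.3333) + (-1.6667)·(0.3333) + (1.3333)·(-0.6667)) / 5 = -2.6667/5 = -0.5333
  s[U,W] = ((1.3333)·(3.6667) + (0.3333)·(-2.3333) + (0.3333)·(1.6667) + (-1.6667)·(-2.3333) + (-1.6667)·(1.6667) + (1.3333)·(-2.3333)) / 5 = 2.6667/5 = 0.5333
  s[V,V] = ((1.3333)·(1.3333) + (0.3333)·(0.3333) + (-2.6667)·(-2.6667) + (1.3333)·(1.3333) + (0.3333)·(0.3333) + (-0.6667)·(-0.6667)) / 5 = 11.3333/5 = 2.2667
  s[V,W] = ((1.3333)·(3.6667) + (0.3333)·(-2.3333) + (-2.6667)·(1.6667) + (1.3333)·(-2.3333) + (0.3333)·(1.6667) + (-0.6667)·(-2.3333)) / 5 = -1.3333/5 = -0.2667
  s[W,W] = ((3.6667)·(3.6667) + (-2.3333)·(-2.3333) + (1.6667)·(1.6667) + (-2.3333)·(-2.3333) + (1.6667)·(1.6667) + (-2.3333)·(-2.3333)) / 5 = 35.3333/5 = 7.0667
  Sample standard deviations s_i = √(s[i,i]):
  s(U) = √(1.8667) = 1.3663
  s(V) = √(2.2667) = 1.5055
  s(W) = √(7.0667) = 2.6583

Step 3 — r_{ij} = s_{ij} / (s_i · s_j):
  r[U,U] = 1 (diagonal).
  r[U,V] = -0.5333 / (1.3663 · 1.5055) = -0.5333 / 2.057 = -0.2593
  r[U,W] = 0.5333 / (1.3663 · 2.6583) = 0.5333 / 3.632 = 0.1468
  r[V,V] = 1 (diagonal).
  r[V,W] = -0.2667 / (1.5055 · 2.6583) = -0.2667 / 4.0022 = -0.0666
  r[W,W] = 1 (diagonal).

R is symmetric with unit diagonal. Assembling:

R = [[1, -0.2593, 0.1468],
 [-0.2593, 1, -0.0666],
 [0.1468, -0.0666, 1]]


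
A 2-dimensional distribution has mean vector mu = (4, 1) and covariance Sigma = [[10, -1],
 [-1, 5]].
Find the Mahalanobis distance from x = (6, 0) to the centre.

Step 1 — centre the observation: (x - mu) = (2, -1).

Step 2 — invert Sigma. det(Sigma) = 10·5 - (-1)² = 49.
  Sigma^{-1} = (1/det) · [[d, -b], [-b, a]] = [[0.102, 0.0204],
 [0.0204, 0.2041]].

Step 3 — form the quadratic (x - mu)^T · Sigma^{-1} · (x - mu):
  Sigma^{-1} · (x - mu) = (0.1837, -0.1633).
  (x - mu)^T · [Sigma^{-1} · (x - mu)] = (2)·(0.1837) + (-1)·(-0.1633) = 0.5306.

Step 4 — take square root: d = √(0.5306) ≈ 0.7284.

d(x, mu) = √(0.5306) ≈ 0.7284


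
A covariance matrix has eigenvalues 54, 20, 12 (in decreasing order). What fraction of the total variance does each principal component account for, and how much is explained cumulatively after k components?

Step 1 — total variance = trace(Sigma) = Σ λ_i = 54 + 20 + 12 = 86.

Step 2 — fraction explained by component i = λ_i / Σ λ:
  PC1: 54/86 = 0.6279
  PC2: 20/86 = 0.2326
  PC3: 12/86 = 0.1395

Step 3 — cumulative fraction after k components = (λ_1 + ... + λ_k) / Σ λ:
  k = 1: 54/86 = 0.6279
  k = 2: (54 + 20)/86 = 74/86 = 0.8605
  k = 3: (54 + 20 + 12)/86 = 86/86 = 1

Summary (fraction, with percent):

explained: PC1 0.6279 (62.79%), PC2 0.2326 (23.26%), PC3 0.1395 (13.95%);  cumulative: 0.6279, 0.8605, 1


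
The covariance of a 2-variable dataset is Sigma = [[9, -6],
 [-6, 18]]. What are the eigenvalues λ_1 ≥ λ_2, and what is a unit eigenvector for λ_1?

Step 1 — characteristic polynomial of 2×2 Sigma:
  det(Sigma - λI) = λ² - trace · λ + det = 0.
  trace = 9 + 18 = 27, det = 9·18 - (-6)² = 126.
Step 2 — discriminant:
  Δ = trace² - 4·det = 729 - 504 = 225.
Step 3 — eigenvalues:
  λ = (trace ± √Δ)/2 = (27 ± 15)/2,
  λ_1 = 21,  λ_2 = 6.

Step 4 — unit eigenvector for λ_1: solve (Sigma - λ_1 I)v = 0. First row:
  (9 - 21)·v_x + (-6)·v_y = 0, i.e. (-12)·v_x + (-6)·v_y = 0,
  so v ∝ (b, λ_1 - a) = (-6, 12); multiply by -1 so the first entry is positive: u = (6, -12).
  ||u|| = √((6)² + (-12)²) = √(180) ≈ 13.4164,
  v_1 = u/||u|| ≈ (0.4472, -0.8944) (||v_1|| = 1).

λ_1 = 21,  λ_2 = 6;  v_1 ≈ (0.4472, -0.8944)


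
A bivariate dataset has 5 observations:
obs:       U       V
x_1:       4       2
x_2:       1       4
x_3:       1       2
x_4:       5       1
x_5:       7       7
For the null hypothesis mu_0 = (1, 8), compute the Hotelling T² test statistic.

Step 1 — sample mean vector:
  mean(U) = (4 + 1 + 1 + 5 + 7) / 5 = 18/5 = 3.6
  mean(V) = (2 + 4 + 2 + 1 + 7) / 5 = 16/5 = 3.2
  x̄ = (3.6, 3.2),  deviation x̄ - mu_0 = (3.6, 3.2) - (1, 8) = (2.6, -4.8).

Step 2 — sample covariance matrix, S[i,j] = (1/(n-1)) · Σ_k (x_{k,i} - mean_i) · (x_{k,j} - mean_j), divisor n-1 = 4:
  S[U,U] = ((0.4)·(0.4) + (-2.6)·(-2.6) + (-2.6)·(-2.6) + (1.4)·(1.4) + (3.4)·(3.4)) / 4 = 27.2/4 = 6.8
  S[U,V] = ((0.4)·(-1.2) + (-2.6)·(0.8) + (-2.6)·(-1.2) + (1.4)·(-2.2) + (3.4)·(3.8)) / 4 = 10.4/4 = 2.6
  S[V,V] = ((-1.2)·(-1.2) + (0.8)·(0.8) + (-1.2)·(-1.2) + (-2.2)·(-2.2) + (3.8)·(3.8)) / 4 = 22.8/4 = 5.7
  S = [[6.8, 2.6],
 [2.6, 5.7]].

Step 3 — invert S. det(S) = 6.8·5.7 - (2.6)² = 32.
  S^{-1} = (1/det) · [[d, -b], [-b, a]] = [[0.1781, -0.0812],
 [-0.0812, 0.2125]].

Step 4 — quadratic form (x̄ - mu_0)^T · S^{-1} · (x̄ - mu_0):
  S^{-1} · (x̄ - mu_0) = (0.8531, -1.2312),
  (x̄ - mu_0)^T · [...] = (2.6)·(0.8531) + (-4.8)·(-1.2312) = 8.1281.

Step 5 — scale by n: T² = 5 · 8.1281 = 40.6406.

T² ≈ 40.6406


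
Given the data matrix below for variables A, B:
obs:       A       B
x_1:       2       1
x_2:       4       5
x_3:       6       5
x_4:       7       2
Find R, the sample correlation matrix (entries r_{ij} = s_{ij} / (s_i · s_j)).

Step 1 — column means:
  mean(A) = (2 + 4 + 6 + 7) / 4 = 19/4 = 4.75
  mean(B) = (1 + 5 + 5 + 2) / 4 = 13/4 = 3.25

Step 2 — sample variances and covariances s[i,j] = (1/(n-1)) · Σ_k (x_{k,i} - mean_i) · (x_{k,j} - mean_j), with n-1 = 3:
  s[A,A] = ((-2.75)·(-2.75) + (-0.75)·(-0.75) + (1.25)·(1.25) + (2.25)·(2.25)) / 3 = 14.75/3 = 4.9167
  s[A,B] = ((-2.75)·(-2.25) + (-0.75)·(1.75) + (1.25)·(1.75) + (2.25)·(-1.25)) / 3 = 4.25/3 = 1.4167
  s[B,B] = ((-2.25)·(-2.25) + (1.75)·(1.75) + (1.75)·(1.75) + (-1.25)·(-1.25)) / 3 = 12.75/3 = 4.25
  Sample standard deviations s_i = √(s[i,i]):
  s(A) = √(4.9167) = 2.2174
  s(B) = √(4.25) = 2.0616

Step 3 — r_{ij} = s_{ij} / (s_i · s_j):
  r[A,A] = 1 (diagonal).
  r[A,B] = 1.4167 / (2.2174 · 2.0616) = 1.4167 / 4.5712 = 0.3099
  r[B,B] = 1 (diagonal).

R is symmetric with unit diagonal. Assembling:

R = [[1, 0.3099],
 [0.3099, 1]]


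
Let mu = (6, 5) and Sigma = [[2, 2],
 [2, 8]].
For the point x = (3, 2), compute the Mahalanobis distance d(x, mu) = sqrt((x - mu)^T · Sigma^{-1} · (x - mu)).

Step 1 — centre the observation: (x - mu) = (-3, -3).

Step 2 — invert Sigma. det(Sigma) = 2·8 - (2)² = 12.
  Sigma^{-1} = (1/det) · [[d, -b], [-b, a]] = [[0.6667, -0.1667],
 [-0.1667, 0.1667]].

Step 3 — form the quadratic (x - mu)^T · Sigma^{-1} · (x - mu):
  Sigma^{-1} · (x - mu) = (-1.5, 0).
  (x - mu)^T · [Sigma^{-1} · (x - mu)] = (-3)·(-1.5) + (-3)·(0) = 4.5.

Step 4 — take square root: d = √(4.5) ≈ 2.1213.

d(x, mu) = √(4.5) ≈ 2.1213


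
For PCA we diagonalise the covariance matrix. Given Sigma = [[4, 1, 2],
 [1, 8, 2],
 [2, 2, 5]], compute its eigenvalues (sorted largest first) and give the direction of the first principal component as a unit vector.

Step 1 — characteristic polynomial p(λ) = det(λI - Sigma) = λ³ - tr·λ² + c_1·λ - det, where tr = trace, c_1 = sum of the principal 2×2 minors, det = det(Sigma):
  tr = 4 + 8 + 5 = 17,
  c_1 = (4·8 - (1)²) + (4·5 - (2)²) + (8·5 - (2)²) = 31 + 16 + 36 = 83,
  det = 4·(8·5 - (2)²) - (1)·((1)·5 - (2)·(2)) + (2)·((1)·(2) - 8·(2)) = 4·(36) - (1)·(1) + (2)·(-14) = 115.
  So p(λ) = λ³ - 17λ² + 83λ - 115.
Step 2 — look for an integer root (rational root theorem: any rational root is an integer divisor of 115). Testing λ = 5:
  p(5) = 125 - 425 + 415 - 115 = 0  ✓
  Dividing out (λ - 5): p(λ) = (λ - 5)(λ² - 12λ + 23).
Step 3 — remaining eigenvalues from the quadratic λ² - 12λ + 23 = 0:
  Δ = 12² - 4·23 = 144 - 92 = 52,  λ = (12 ± √52)/2 = (12 ± 7.2111)/2 ≈ 9.6056 or 2.3944.
  Sorted: λ_1 = 9.6056,  λ_2 = 5,  λ_3 = 2.3944  (check: sum = 17 = tr ✓).

Step 4 — unit eigenvector for λ_1 ≈ 9.6056: v spans the null space of (Sigma - λ_1 I), whose rows are
  r_1 = (-5.6056, 1, 2),  r_2 = (1, -1.6056, 2),  r_3 = (2, 2, -4.6056).
  v is orthogonal to every row, so take v ∝ r_1 × r_2 = ((1)·(2) - (2)·(-1.6056), (2)·(1) - (-5.6056)·(2), (-5.6056)·(-1.6056) - (1)·(1)) ≈ (5.2111, 13.2111, 8).
  Let u = (5.2111, 13.2111, 8).
  ||u|| = √((5.2111)² + (13.2111)² + (8)²) = √(265.6888) ≈ 16.3,  v_1 = u/||u|| ≈ (0.3197, 0.8105, 0.4908) (||v_1|| = 1).

λ_1 = 9.6056,  λ_2 = 5,  λ_3 = 2.3944;  v_1 ≈ (0.3197, 0.8105, 0.4908)


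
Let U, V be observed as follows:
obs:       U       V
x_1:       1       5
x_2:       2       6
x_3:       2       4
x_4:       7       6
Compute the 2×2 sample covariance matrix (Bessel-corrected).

Step 1 — column means:
  mean(U) = (1 + 2 + 2 + 7) / 4 = 12/4 = 3
  mean(V) = (5 + 6 + 4 + 6) / 4 = 21/4 = 5.25

Step 2 — sample covariance S[i,j] = (1/(n-1)) · Σ_k (x_{k,i} - mean_i) · (x_{k,j} - mean_j), with n-1 = 3.
  S[U,U] = ((-2)·(-2) + (-1)·(-1) + (-1)·(-1) + (4)·(4)) / 3 = 22/3 = 7.3333
  S[U,V] = ((-2)·(-0.25) + (-1)·(0.75) + (-1)·(-1.25) + (4)·(0.75)) / 3 = 4/3 = 1.3333
  S[V,V] = ((-0.25)·(-0.25) + (0.75)·(0.75) + (-1.25)·(-1.25) + (0.75)·(0.75)) / 3 = 2.75/3 = 0.9167

S is symmetric (S[j,i] = S[i,j]). Assembling:

S = [[7.3333, 1.3333],
 [1.3333, 0.9167]]


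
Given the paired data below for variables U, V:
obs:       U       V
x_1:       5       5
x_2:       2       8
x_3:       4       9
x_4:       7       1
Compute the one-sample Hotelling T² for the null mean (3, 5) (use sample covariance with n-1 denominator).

Step 1 — sample mean vector:
  mean(U) = (5 + 2 + 4 + 7) / 4 = 18/4 = 4.5
  mean(V) = (5 + 8 + 9 + 1) / 4 = 23/4 = 5.75
  x̄ = (4.5, 5.75),  deviation x̄ - mu_0 = (4.5, 5.75) - (3, 5) = (1.5, 0.75).

Step 2 — sample covariance matrix, S[i,j] = (1/(n-1)) · Σ_k (x_{k,i} - mean_i) · (x_{k,j} - mean_j), divisor n-1 = 3:
  S[U,U] = ((0.5)·(0.5) + (-2.5)·(-2.5) + (-0.5)·(-0.5) + (2.5)·(2.5)) / 3 = 13/3 = 4.3333
  S[U,V] = ((0.5)·(-0.75) + (-2.5)·(2.25) + (-0.5)·(3.25) + (2.5)·(-4.75)) / 3 = -19.5/3 = -6.5
  S[V,V] = ((-0.75)·(-0.75) + (2.25)·(2.25) + (3.25)·(3.25) + (-4.75)·(-4.75)) / 3 = 38.75/3 = 12.9167
  S = [[4.3333, -6.5],
 [-6.5, 12.9167]].

Step 3 — invert S. det(S) = 4.3333·12.9167 - (-6.5)² = 13.7222.
  S^{-1} = (1/det) · [[d, -b], [-b, a]] = [[0.9413, 0.4737],
 [0.4737, 0.3158]].

Step 4 — quadratic form (x̄ - mu_0)^T · S^{-1} · (x̄ - mu_0):
  S^{-1} · (x̄ - mu_0) = (1.7672, 0.9474),
  (x̄ - mu_0)^T · [...] = (1.5)·(1.7672) + (0.75)·(0.9474) = 3.3613.

Step 5 — scale by n: T² = 4 · 3.3613 = 13.4453.

T² ≈ 13.4453


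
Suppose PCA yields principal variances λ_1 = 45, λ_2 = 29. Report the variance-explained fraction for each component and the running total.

Step 1 — total variance = trace(Sigma) = Σ λ_i = 45 + 29 = 74.

Step 2 — fraction explained by component i = λ_i / Σ λ:
  PC1: 45/74 = 0.6081
  PC2: 29/74 = 0.3919

Step 3 — cumulative fraction after k components = (λ_1 + ... + λ_k) / Σ λ:
  k = 1: 45/74 = 0.6081
  k = 2: (45 + 29)/74 = 74/74 = 1

Summary (fraction, with percent):

explained: PC1 0.6081 (60.81%), PC2 0.3919 (39.19%);  cumulative: 0.6081, 1


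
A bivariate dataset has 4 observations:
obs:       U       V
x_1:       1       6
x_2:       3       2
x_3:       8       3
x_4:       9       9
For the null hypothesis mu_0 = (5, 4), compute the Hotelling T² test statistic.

Step 1 — sample mean vector:
  mean(U) = (1 + 3 + 8 + 9) / 4 = 21/4 = 5.25
  mean(V) = (6 + 2 + 3 + 9) / 4 = 20/4 = 5
  x̄ = (5.25, 5),  deviation x̄ - mu_0 = (5.25, 5) - (5, 4) = (0.25, 1).

Step 2 — sample covariance matrix, S[i,j] = (1/(n-1)) · Σ_k (x_{k,i} - mean_i) · (x_{k,j} - mean_j), divisor n-1 = 3:
  S[U,U] = ((-4.25)·(-4.25) + (-2.25)·(-2.25) + (2.75)·(2.75) + (3.75)·(3.75)) / 3 = 44.75/3 = 14.9167
  S[U,V] = ((-4.25)·(1) + (-2.25)·(-3) + (2.75)·(-2) + (3.75)·(4)) / 3 = 12/3 = 4
  S[V,V] = ((1)·(1) + (-3)·(-3) + (-2)·(-2) + (4)·(4)) / 3 = 30/3 = 10
  S = [[14.9167, 4],
 [4, 10]].

Step 3 — invert S. det(S) = 14.9167·10 - (4)² = 133.1667.
  S^{-1} = (1/det) · [[d, -b], [-b, a]] = [[0.0751, -0.03],
 [-0.03, 0.112]].

Step 4 — quadratic form (x̄ - mu_0)^T · S^{-1} · (x̄ - mu_0):
  S^{-1} · (x̄ - mu_0) = (-0.0113, 0.1045),
  (x̄ - mu_0)^T · [...] = (0.25)·(-0.0113) + (1)·(0.1045) = 0.1017.

Step 5 — scale by n: T² = 4 · 0.1017 = 0.4068.

T² ≈ 0.4068


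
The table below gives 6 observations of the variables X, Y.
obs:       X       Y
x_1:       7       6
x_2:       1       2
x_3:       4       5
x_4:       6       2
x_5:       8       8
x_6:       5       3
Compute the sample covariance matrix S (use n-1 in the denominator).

Step 1 — column means:
  mean(X) = (7 + 1 + 4 + 6 + 8 + 5) / 6 = 31/6 = 5.1667
  mean(Y) = (6 + 2 + 5 + 2 + 8 + 3) / 6 = 26/6 = 4.3333

Step 2 — sample covariance S[i,j] = (1/(n-1)) · Σ_k (x_{k,i} - mean_i) · (x_{k,j} - mean_j), with n-1 = 5.
  S[X,X] = ((1.8333)·(1.8333) + (-4.1667)·(-4.1667) + (-1.1667)·(-1.1667) + (0.8333)·(0.8333) + (2.8333)·(2.8333) + (-0.1667)·(-0.1667)) / 5 = 30.8333/5 = 6.1667
  S[X,Y] = ((1.8333)·(1.6667) + (-4.1667)·(-2.3333) + (-1.1667)·(0.6667) + (0.8333)·(-2.3333) + (2.8333)·(3.6667) + (-0.1667)·(-1.3333)) / 5 = 20.6667/5 = 4.1333
  S[Y,Y] = ((1.6667)·(1.6667) + (-2.3333)·(-2.3333) + (0.6667)·(0.6667) + (-2.3333)·(-2.3333) + (3.6667)·(3.6667) + (-1.3333)·(-1.3333)) / 5 = 29.3333/5 = 5.8667

S is symmetric (S[j,i] = S[i,j]). Assembling:

S = [[6.1667, 4.1333],
 [4.1333, 5.8667]]


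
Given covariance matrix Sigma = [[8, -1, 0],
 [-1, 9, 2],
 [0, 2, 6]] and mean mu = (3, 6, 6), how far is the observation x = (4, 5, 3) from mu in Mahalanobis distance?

Step 1 — centre the observation: (x - mu) = (1, -1, -3).

Step 2 — invert Sigma (cofactor / det for 3×3, or solve directly):
  Sigma^{-1} = [[0.1269, 0.0152, -0.0051],
 [0.0152, 0.1218, -0.0406],
 [-0.0051, -0.0406, 0.1802]].

Step 3 — form the quadratic (x - mu)^T · Sigma^{-1} · (x - mu):
  Sigma^{-1} · (x - mu) = (0.1269, 0.0152, -0.5051).
  (x - mu)^T · [Sigma^{-1} · (x - mu)] = (1)·(0.1269) + (-1)·(0.0152) + (-3)·(-0.5051) = 1.6269.

Step 4 — take square root: d = √(1.6269) ≈ 1.2755.

d(x, mu) = √(1.6269) ≈ 1.2755


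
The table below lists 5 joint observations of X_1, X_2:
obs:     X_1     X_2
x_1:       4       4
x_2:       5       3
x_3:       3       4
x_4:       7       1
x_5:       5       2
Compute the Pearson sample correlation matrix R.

Step 1 — column means:
  mean(X_1) = (4 + 5 + 3 + 7 + 5) / 5 = 24/5 = 4.8
  mean(X_2) = (4 + 3 + 4 + 1 + 2) / 5 = 14/5 = 2.8

Step 2 — sample variances and covariances s[i,j] = (1/(n-1)) · Σ_k (x_{k,i} - mean_i) · (x_{k,j} - mean_j), with n-1 = 4:
  s[X_1,X_1] = ((-0.8)·(-0.8) + (0.2)·(0.2) + (-1.8)·(-1.8) + (2.2)·(2.2) + (0.2)·(0.2)) / 4 = 8.8/4 = 2.2
  s[X_1,X_2] = ((-0.8)·(1.2) + (0.2)·(0.2) + (-1.8)·(1.2) + (2.2)·(-1.8) + (0.2)·(-0.8)) / 4 = -7.2/4 = -1.8
  s[X_2,X_2] = ((1.2)·(1.2) + (0.2)·(0.2) + (1.2)·(1.2) + (-1.8)·(-1.8) + (-0.8)·(-0.8)) / 4 = 6.8/4 = 1.7
  Sample standard deviations s_i = √(s[i,i]):
  s(X_1) = √(2.2) = 1.4832
  s(X_2) = √(1.7) = 1.3038

Step 3 — r_{ij} = s_{ij} / (s_i · s_j):
  r[X_1,X_1] = 1 (diagonal).
  r[X_1,X_2] = -1.8 / (1.4832 · 1.3038) = -1.8 / 1.9339 = -0.9308
  r[X_2,X_2] = 1 (diagonal).

R is symmetric with unit diagonal. Assembling:

R = [[1, -0.9308],
 [-0.9308, 1]]


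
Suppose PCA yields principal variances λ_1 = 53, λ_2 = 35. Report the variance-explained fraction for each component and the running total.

Step 1 — total variance = trace(Sigma) = Σ λ_i = 53 + 35 = 88.

Step 2 — fraction explained by component i = λ_i / Σ λ:
  PC1: 53/88 = 0.6023
  PC2: 35/88 = 0.3977

Step 3 — cumulative fraction after k components = (λ_1 + ... + λ_k) / Σ λ:
  k = 1: 53/88 = 0.6023
  k = 2: (53 + 35)/88 = 88/88 = 1

Summary (fraction, with percent):

explained: PC1 0.6023 (60.23%), PC2 0.3977 (39.77%);  cumulative: 0.6023, 1


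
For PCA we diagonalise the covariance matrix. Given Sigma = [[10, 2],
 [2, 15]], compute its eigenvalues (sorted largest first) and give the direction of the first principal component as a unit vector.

Step 1 — characteristic polynomial of 2×2 Sigma:
  det(Sigma - λI) = λ² - trace · λ + det = 0.
  trace = 10 + 15 = 25, det = 10·15 - (2)² = 146.
Step 2 — discriminant:
  Δ = trace² - 4·det = 625 - 584 = 41.
Step 3 — eigenvalues:
  λ = (trace ± √Δ)/2 = (25 ± 6.4031)/2,
  λ_1 = 15.7016,  λ_2 = 9.2984.

Step 4 — unit eigenvector for λ_1: solve (Sigma - λ_1 I)v = 0. First row:
  (10 - 15.7016)·v_x + (2)·v_y = 0, i.e. (-5.7016)·v_x + (2)·v_y = 0,
  so v ∝ (b, λ_1 - a) = (2, 5.7016) = u.
  ||u|| = √((2)² + (5.7016)²) = √(36.5078) ≈ 6.0422,
  v_1 = u/||u|| ≈ (0.331, 0.9436) (||v_1|| = 1).

λ_1 = 15.7016,  λ_2 = 9.2984;  v_1 ≈ (0.331, 0.9436)


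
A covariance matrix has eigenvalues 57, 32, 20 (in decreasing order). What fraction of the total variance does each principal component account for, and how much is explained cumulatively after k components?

Step 1 — total variance = trace(Sigma) = Σ λ_i = 57 + 32 + 20 = 109.

Step 2 — fraction explained by component i = λ_i / Σ λ:
  PC1: 57/109 = 0.5229
  PC2: 32/109 = 0.2936
  PC3: 20/109 = 0.1835

Step 3 — cumulative fraction after k components = (λ_1 + ... + λ_k) / Σ λ:
  k = 1: 57/109 = 0.5229
  k = 2: (57 + 32)/109 = 89/109 = 0.8165
  k = 3: (57 + 32 + 20)/109 = 109/109 = 1

Summary (fraction, with percent):

explained: PC1 0.5229 (52.29%), PC2 0.2936 (29.36%), PC3 0.1835 (18.35%);  cumulative: 0.5229, 0.8165, 1


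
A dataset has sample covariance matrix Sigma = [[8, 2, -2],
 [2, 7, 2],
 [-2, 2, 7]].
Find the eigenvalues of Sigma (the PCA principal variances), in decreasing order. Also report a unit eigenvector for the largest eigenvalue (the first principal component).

Step 1 — characteristic polynomial p(λ) = det(λI - Sigma) = λ³ - tr·λ² + c_1·λ - det, where tr = trace, c_1 = sum of the principal 2×2 minors, det = det(Sigma):
  tr = 8 + 7 + 7 = 22,
  c_1 = (8·7 - (2)²) + (8·7 - (-2)²) + (7·7 - (2)²) = 52 + 52 + 45 = 149,
  det = 8·(7·7 - (2)²) - (2)·((2)·7 - (2)·(-2)) + (-2)·((2)·(2) - 7·(-2)) = 8·(45) - (2)·(18) + (-2)·(18) = 288.
  So p(λ) = λ³ - 22λ² + 149λ - 288.
Step 2 — look for an integer root (rational root theorem: any rational root is an integer divisor of 288). Testing λ = 9:
  p(9) = 729 - 1782 + 1341 - 288 = 0  ✓
  Dividing out (λ - 9): p(λ) = (λ - 9)(λ² - 13λ + 32).
Step 3 — remaining eigenvalues from the quadratic λ² - 13λ + 32 = 0:
  Δ = 13² - 4·32 = 169 - 128 = 41,  λ = (13 ± √41)/2 = (13 ± 6.4031)/2 ≈ 9.7016 or 3.2984.
  Sorted: λ_1 = 9.7016,  λ_2 = 9,  λ_3 = 3.2984  (check: sum = 22 = tr ✓).

Step 4 — unit eigenvector for λ_1 ≈ 9.7016: v spans the null space of (Sigma - λ_1 I), whose rows are
  r_1 = (-1.7016, 2, -2),  r_2 = (2, -2.7016, 2),  r_3 = (-2, 2, -2.7016).
  v is orthogonal to every row, so take v ∝ r_1 × r_2 = ((2)·(2) - (-2)·(-2.7016), (-2)·(2) - (-1.7016)·(2), (-1.7016)·(-2.7016) - (2)·(2)) ≈ (-1.4031, -0.5969, 0.5969).
  Rescale (multiply by -1 so the first nonzero entry is positive): u = (1.4031, 0.5969, -0.5969).
  ||u|| = √((1.4031)² + (0.5969)² + (-0.5969)²) = √(2.6813) ≈ 1.6375,  v_1 = u/||u|| ≈ (0.8569, 0.3645, -0.3645) (||v_1|| = 1).

λ_1 = 9.7016,  λ_2 = 9,  λ_3 = 3.2984;  v_1 ≈ (0.8569, 0.3645, -0.3645)


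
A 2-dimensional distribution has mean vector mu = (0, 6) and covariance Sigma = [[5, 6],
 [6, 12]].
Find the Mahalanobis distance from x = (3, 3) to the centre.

Step 1 — centre the observation: (x - mu) = (3, -3).

Step 2 — invert Sigma. det(Sigma) = 5·12 - (6)² = 24.
  Sigma^{-1} = (1/det) · [[d, -b], [-b, a]] = [[0.5, -0.25],
 [-0.25, 0.2083]].

Step 3 — form the quadratic (x - mu)^T · Sigma^{-1} · (x - mu):
  Sigma^{-1} · (x - mu) = (2.25, -1.375).
  (x - mu)^T · [Sigma^{-1} · (x - mu)] = (3)·(2.25) + (-3)·(-1.375) = 10.875.

Step 4 — take square root: d = √(10.875) ≈ 3.2977.

d(x, mu) = √(10.875) ≈ 3.2977


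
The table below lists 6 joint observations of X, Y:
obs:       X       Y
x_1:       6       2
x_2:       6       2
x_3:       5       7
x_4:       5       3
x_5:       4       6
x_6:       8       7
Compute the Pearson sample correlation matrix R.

Step 1 — column means:
  mean(X) = (6 + 6 + 5 + 5 + 4 + 8) / 6 = 34/6 = 5.6667
  mean(Y) = (2 + 2 + 7 + 3 + 6 + 7) / 6 = 27/6 = 4.5

Step 2 — sample variances and covariances s[i,j] = (1/(n-1)) · Σ_k (x_{k,i} - mean_i) · (x_{k,j} - mean_j), with n-1 = 5:
  s[X,X] = ((0.3333)·(0.3333) + (0.3333)·(0.3333) + (-0.6667)·(-0.6667) + (-0.6667)·(-0.6667) + (-1.6667)·(-1.6667) + (2.3333)·(2.3333)) / 5 = 9.3333/5 = 1.8667
  s[X,Y] = ((0.3333)·(-2.5) + (0.3333)·(-2.5) + (-0.6667)·(2.5) + (-0.6667)·(-1.5) + (-1.6667)·(1.5) + (2.3333)·(2.5)) / 5 = 1/5 = 0.2
  s[Y,Y] = ((-2.5)·(-2.5) + (-2.5)·(-2.5) + (2.5)·(2.5) + (-1.5)·(-1.5) + (1.5)·(1.5) + (2.5)·(2.5)) / 5 = 29.5/5 = 5.9
  Sample standard deviations s_i = √(s[i,i]):
  s(X) = √(1.8667) = 1.3663
  s(Y) = √(5.9) = 2.429

Step 3 — r_{ij} = s_{ij} / (s_i · s_j):
  r[X,X] = 1 (diagonal).
  r[X,Y] = 0.2 / (1.3663 · 2.429) = 0.2 / 3.3186 = 0.0603
  r[Y,Y] = 1 (diagonal).

R is symmetric with unit diagonal. Assembling:

R = [[1, 0.0603],
 [0.0603, 1]]


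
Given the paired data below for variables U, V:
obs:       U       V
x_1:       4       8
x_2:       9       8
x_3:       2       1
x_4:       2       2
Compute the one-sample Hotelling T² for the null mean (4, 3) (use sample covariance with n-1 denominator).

Step 1 — sample mean vector:
  mean(U) = (4 + 9 + 2 + 2) / 4 = 17/4 = 4.25
  mean(V) = (8 + 8 + 1 + 2) / 4 = 19/4 = 4.75
  x̄ = (4.25, 4.75),  deviation x̄ - mu_0 = (4.25, 4.75) - (4, 3) = (0.25, 1.75).

Step 2 — sample covariance matrix, S[i,j] = (1/(n-1)) · Σ_k (x_{k,i} - mean_i) · (x_{k,j} - mean_j), divisor n-1 = 3:
  S[U,U] = ((-0.25)·(-0.25) + (4.75)·(4.75) + (-2.25)·(-2.25) + (-2.25)·(-2.25)) / 3 = 32.75/3 = 10.9167
  S[U,V] = ((-0.25)·(3.25) + (4.75)·(3.25) + (-2.25)·(-3.75) + (-2.25)·(-2.75)) / 3 = 29.25/3 = 9.75
  S[V,V] = ((3.25)·(3.25) + (3.25)·(3.25) + (-3.75)·(-3.75) + (-2.75)·(-2.75)) / 3 = 42.75/3 = 14.25
  S = [[10.9167, 9.75],
 [9.75, 14.25]].

Step 3 — invert S. det(S) = 10.9167·14.25 - (9.75)² = 60.5.
  S^{-1} = (1/det) · [[d, -b], [-b, a]] = [[0.2355, -0.1612],
 [-0.1612, 0.1804]].

Step 4 — quadratic form (x̄ - mu_0)^T · S^{-1} · (x̄ - mu_0):
  S^{-1} · (x̄ - mu_0) = (-0.2231, 0.2755),
  (x̄ - mu_0)^T · [...] = (0.25)·(-0.2231) + (1.75)·(0.2755) = 0.4263.

Step 5 — scale by n: T² = 4 · 0.4263 = 1.7052.

T² ≈ 1.7052


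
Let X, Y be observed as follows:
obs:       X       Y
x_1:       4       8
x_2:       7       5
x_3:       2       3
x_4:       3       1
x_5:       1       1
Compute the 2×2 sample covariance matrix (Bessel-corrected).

Step 1 — column means:
  mean(X) = (4 + 7 + 2 + 3 + 1) / 5 = 17/5 = 3.4
  mean(Y) = (8 + 5 + 3 + 1 + 1) / 5 = 18/5 = 3.6

Step 2 — sample covariance S[i,j] = (1/(n-1)) · Σ_k (x_{k,i} - mean_i) · (x_{k,j} - mean_j), with n-1 = 4.
  S[X,X] = ((0.6)·(0.6) + (3.6)·(3.6) + (-1.4)·(-1.4) + (-0.4)·(-0.4) + (-2.4)·(-2.4)) / 4 = 21.2/4 = 5.3
  S[X,Y] = ((0.6)·(4.4) + (3.6)·(1.4) + (-1.4)·(-0.6) + (-0.4)·(-2.6) + (-2.4)·(-2.6)) / 4 = 15.8/4 = 3.95
  S[Y,Y] = ((4.4)·(4.4) + (1.4)·(1.4) + (-0.6)·(-0.6) + (-2.6)·(-2.6) + (-2.6)·(-2.6)) / 4 = 35.2/4 = 8.8

S is symmetric (S[j,i] = S[i,j]). Assembling:

S = [[5.3, 3.95],
 [3.95, 8.8]]


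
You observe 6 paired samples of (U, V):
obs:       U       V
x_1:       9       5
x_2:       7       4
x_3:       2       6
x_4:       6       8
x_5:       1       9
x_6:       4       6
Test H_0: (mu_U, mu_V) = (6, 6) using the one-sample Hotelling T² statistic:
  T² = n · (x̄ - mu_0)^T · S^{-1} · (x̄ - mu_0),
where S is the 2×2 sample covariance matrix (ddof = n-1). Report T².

Step 1 — sample mean vector:
  mean(U) = (9 + 7 + 2 + 6 + 1 + 4) / 6 = 29/6 = 4.8333
  mean(V) = (5 + 4 + 6 + 8 + 9 + 6) / 6 = 38/6 = 6.3333
  x̄ = (4.8333, 6.3333),  deviation x̄ - mu_0 = (4.8333, 6.3333) - (6, 6) = (-1.1667, 0.3333).

Step 2 — sample covariance matrix, S[i,j] = (1/(n-1)) · Σ_k (x_{k,i} - mean_i) · (x_{k,j} - mean_j), divisor n-1 = 5:
  S[U,U] = ((4.1667)·(4.1667) + (2.1667)·(2.1667) + (-2.8333)·(-2.8333) + (1.1667)·(1.1667) + (-3.8333)·(-3.8333) + (-0.8333)·(-0.8333)) / 5 = 46.8333/5 = 9.3667
  S[U,V] = ((4.1667)·(-1.3333) + (2.1667)·(-2.3333) + (-2.8333)·(-0.3333) + (1.1667)·(1.6667) + (-3.8333)·(2.6667) + (-0.8333)·(-0.3333)) / 5 = -17.6667/5 = -3.5333
  S[V,V] = ((-1.3333)·(-1.3333) + (-2.3333)·(-2.3333) + (-0.3333)·(-0.3333) + (1.6667)·(1.6667) + (2.6667)·(2.6667) + (-0.3333)·(-0.3333)) / 5 = 17.3333/5 = 3.4667
  S = [[9.3667, -3.5333],
 [-3.5333, 3.4667]].

Step 3 — invert S. det(S) = 9.3667·3.4667 - (-3.5333)² = 19.9867.
  S^{-1} = (1/det) · [[d, -b], [-b, a]] = [[0.1734, 0.1768],
 [0.1768, 0.4686]].

Step 4 — quadratic form (x̄ - mu_0)^T · S^{-1} · (x̄ - mu_0):
  S^{-1} · (x̄ - mu_0) = (-0.1434, -0.05),
  (x̄ - mu_0)^T · [...] = (-1.1667)·(-0.1434) + (0.3333)·(-0.05) = 0.1507.

Step 5 — scale by n: T² = 6 · 0.1507 = 0.9039.

T² ≈ 0.9039


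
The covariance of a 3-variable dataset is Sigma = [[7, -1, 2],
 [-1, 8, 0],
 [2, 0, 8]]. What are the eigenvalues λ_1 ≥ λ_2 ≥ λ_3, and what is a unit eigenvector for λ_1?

Step 1 — characteristic polynomial p(λ) = det(λI - Sigma) = λ³ - tr·λ² + c_1·λ - det, where tr = trace, c_1 = sum of the principal 2×2 minors, det = det(Sigma):
  tr = 7 + 8 + 8 = 23,
  c_1 = (7·8 - (-1)²) + (7·8 - (2)²) + (8·8 - (0)²) = 55 + 52 + 64 = 171,
  det = 7·(8·8 - (0)²) - (-1)·((-1)·8 - (0)·(2)) + (2)·((-1)·(0) - 8·(2)) = 7·(64) - (-1)·(-8) + (2)·(-16) = 408.
  So p(λ) = λ³ - 23λ² + 171λ - 408.
Step 2 — look for an integer root (rational root theorem: any rational root is an integer divisor of 408). Testing λ = 8:
  p(8) = 512 - 1472 + 1368 - 408 = 0  ✓
  Dividing out (λ - 8): p(λ) = (λ - 8)(λ² - 15λ + 51).
Step 3 — remaining eigenvalues from the quadratic λ² - 15λ + 51 = 0:
  Δ = 15² - 4·51 = 225 - 204 = 21,  λ = (15 ± √21)/2 = (15 ± 4.5826)/2 ≈ 9.7913 or 5.2087.
  Sorted: λ_1 = 9.7913,  λ_2 = 8,  λ_3 = 5.2087  (check: sum = 23 = tr ✓).

Step 4 — unit eigenvector for λ_1 ≈ 9.7913: v spans the null space of (Sigma - λ_1 I), whose rows are
  r_1 = (-2.7913, -1, 2),  r_2 = (-1, -1.7913, 0),  r_3 = (2, 0, -1.7913).
  v is orthogonal to every row, so take v ∝ r_1 × r_2 = ((-1)·(0) - (2)·(-1.7913), (2)·(-1) - (-2.7913)·(0), (-2.7913)·(-1.7913) - (-1)·(-1)) ≈ (3.5826, -2, 4).
  Let u = (3.5826, -2, 4).
  ||u|| = √((3.5826)² + (-2)² + (4)²) = √(32.8348) ≈ 5.7302,  v_1 = u/||u|| ≈ (0.6252, -0.349, 0.6981) (||v_1|| = 1).

λ_1 = 9.7913,  λ_2 = 8,  λ_3 = 5.2087;  v_1 ≈ (0.6252, -0.349, 0.6981)
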